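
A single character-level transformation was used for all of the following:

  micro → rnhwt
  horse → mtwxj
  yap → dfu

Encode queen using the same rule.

vzjjs

This is a Caesar cipher with shift 5.
Applying it to queen: q+5=v, u+5=z, e+5=j, e+5=j, n+5=s.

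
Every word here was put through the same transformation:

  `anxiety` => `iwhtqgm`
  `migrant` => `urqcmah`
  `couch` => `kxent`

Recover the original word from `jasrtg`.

In anxiety: a→i is +8, n→w is +9, x→h is +10, i→t is +11 — the shift increases by 1 each position. The shift increases by 1 at each position, starting from +8: 8, 9, 10, ….
Undoing it on jasrtg: j−8=b, a−9=r, s−10=i, r−11=g, t−12=h, g−13=t.

bright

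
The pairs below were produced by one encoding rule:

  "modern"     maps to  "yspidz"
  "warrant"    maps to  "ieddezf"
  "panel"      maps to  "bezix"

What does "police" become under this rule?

bsxmoi

The shift depends on letter class: consonant m→y is +12, but vowel o→s is +4. Two shifts are in play — +4 for a/e/i/o/u, +12 for every other letter.
On police: p(cons)+12=b, o(vowel)+4=s, l(cons)+12=x, i(vowel)+4=m, c(cons)+12=o, e(vowel)+4=i.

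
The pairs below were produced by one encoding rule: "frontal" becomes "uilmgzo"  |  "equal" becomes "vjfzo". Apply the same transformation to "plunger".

kofmtvi

Each pair mirrors across the alphabet (f↔u, r↔i, o↔l): positions sum to 25. Letters are reflected about the middle of the alphabet (position → 25−position): Atbash.
On plunger: p↔k, l↔o, u↔f, n↔m, g↔t, e↔v, r↔i.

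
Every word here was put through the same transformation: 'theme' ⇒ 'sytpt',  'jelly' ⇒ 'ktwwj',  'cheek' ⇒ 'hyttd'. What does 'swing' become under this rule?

Treating letters as 0–25, the rule is x ↦ 19x + 21 (mod 26).
Applying it to swing: s(18)→19·18+21≡25=z; w(22)→19·22+21≡23=x; i(8)→19·8+21≡17=r; n(13)→19·13+21≡8=i; g(6)→19·6+21≡5=f (all mod 26).

zxrif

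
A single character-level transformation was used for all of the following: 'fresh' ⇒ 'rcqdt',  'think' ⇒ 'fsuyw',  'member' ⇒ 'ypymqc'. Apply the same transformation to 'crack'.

ocmnw

The shifts repeat in a cycle of length 2: positions 0,1,… shift by +12, +11, then the pattern repeats.
Applying it to crack: c+12=o, r+11=c, a+12=m, c+11=n, k+12=w.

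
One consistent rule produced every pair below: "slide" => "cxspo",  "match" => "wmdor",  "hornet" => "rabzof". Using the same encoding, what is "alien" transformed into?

The shifts repeat in a cycle of length 2: positions 0,1,… shift by +10, +12, then the pattern repeats.
For alien: a+10=k, l+12=x, i+10=s, e+12=q, n+10=x.

kxsqx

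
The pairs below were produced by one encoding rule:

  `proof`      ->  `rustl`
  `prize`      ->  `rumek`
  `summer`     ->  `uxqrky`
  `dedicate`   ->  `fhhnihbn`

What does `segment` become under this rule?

In proof: p→r is +2, r→u is +3, o→s is +4, o→t is +5 — the shift increases by 1 each position. The shift increases by 1 at each position, starting from +2: 2, 3, 4, ….
On segment: s+2=u, e+3=h, g+4=k, m+5=r, e+6=k, n+7=u, t+8=b.

uhkrkub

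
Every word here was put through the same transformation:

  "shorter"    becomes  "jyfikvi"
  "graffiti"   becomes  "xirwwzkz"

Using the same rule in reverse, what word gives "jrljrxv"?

sausage

Compare letters: s→j is +17, h→y is +17, o→f is +17 — a constant shift. Each letter is shifted forward by 17 in the alphabet (a Caesar shift of +17).
Reversing it on jrljrxv: j−17=s, r−17=a, l−17=u, j−17=s, r−17=a, x−17=g, v−17=e.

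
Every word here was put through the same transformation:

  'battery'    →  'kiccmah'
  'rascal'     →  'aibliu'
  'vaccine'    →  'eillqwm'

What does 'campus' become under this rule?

The shift depends on letter class: consonant b→k is +9, but vowel a→i is +8. Vowels shift forward by 8 and consonants shift forward by 9.
For campus: c(cons)+9=l, a(vowel)+8=i, m(cons)+9=v, p(cons)+9=y, u(vowel)+8=c, s(cons)+9=b.

livycb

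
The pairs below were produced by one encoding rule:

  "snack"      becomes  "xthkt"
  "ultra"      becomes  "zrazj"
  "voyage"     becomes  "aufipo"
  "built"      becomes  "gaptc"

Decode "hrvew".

In snack: s→x is +5, n→t is +6, a→h is +7, c→k is +8 — the shift increases by 1 each position. The shift increases by 1 at each position, starting from +5: 5, 6, 7, ….
Reversing it on hrvew: h−5=c, r−6=l, v−7=o, e−8=w, w−9=n.

clown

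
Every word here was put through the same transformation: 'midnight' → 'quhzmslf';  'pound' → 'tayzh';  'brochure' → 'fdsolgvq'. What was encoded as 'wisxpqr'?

It's a Vigenère-style cipher with numeric key [4,12]: position i shifts by key[i mod 2].
Decoding wisxpqr: w−4=s, i−12=w, s−4=o, x−12=l, p−4=l, q−12=e, r−4=n.

swollen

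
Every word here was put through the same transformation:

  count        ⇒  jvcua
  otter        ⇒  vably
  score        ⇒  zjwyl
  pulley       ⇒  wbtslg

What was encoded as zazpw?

Shifts by position in count: pos 0: c→j (+7), pos 1: o→v (+7), pos 2: u→c (+8), pos 3: n→u (+7), pos 4: t→a (+7) — repeating every 3. The shifts repeat in a cycle of length 3: positions 0,1,… shift by +7, +7, +8, then the pattern repeats.
Reversing it on zazpw: z−7=s, a−7=t, z−8=r, p−7=i, w−7=p.

strip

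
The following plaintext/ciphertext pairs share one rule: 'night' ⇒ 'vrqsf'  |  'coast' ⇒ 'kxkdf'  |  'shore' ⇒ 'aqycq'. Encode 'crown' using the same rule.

Each letter shifts forward by (position + 8), i.e. 8, 9, 10, … — the shift grows by one for each successive letter.
On crown: c+8=k, r+9=a, o+10=y, w+11=h, n+12=z.

kayhz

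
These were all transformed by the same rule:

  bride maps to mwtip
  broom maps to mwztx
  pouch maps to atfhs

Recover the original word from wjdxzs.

Shifts by position in bride: pos 0: b→m (+11), pos 1: r→w (+5), pos 2: i→t (+11), pos 3: d→i (+5) — repeating every 2. It's a Vigenère-style cipher with numeric key [11,5]: position i shifts by key[i mod 2].
Decoding wjdxzs: w−11=l, j−5=e, d−11=s, x−5=s, z−11=o, s−5=n.

lesson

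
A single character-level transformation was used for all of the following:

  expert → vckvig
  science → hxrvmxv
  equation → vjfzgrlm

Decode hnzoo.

Letters are reflected about the middle of the alphabet (position → 25−position): Atbash.
Undoing it on hnzoo: h↔s, n↔m, z↔a, o↔l, o↔l.

small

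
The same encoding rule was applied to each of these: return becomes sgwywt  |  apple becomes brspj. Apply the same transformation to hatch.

icwgm

In return: r→s is +1, e→g is +2, t→w is +3, u→y is +4 — the shift increases by 1 each position. Each letter shifts forward by (position + 1), i.e. 1, 2, 3, … — the shift grows by one for each successive letter.
Applying it to hatch: h+1=i, a+2=c, t+3=w, c+4=g, h+5=m.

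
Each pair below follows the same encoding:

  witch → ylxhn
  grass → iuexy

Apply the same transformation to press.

ruixy

In witch: w→y is +2, i→l is +3, t→x is +4, c→h is +5 — the shift increases by 1 each position. Letter i (0-indexed) is shifted by i+2, so successive shifts are 2, 3, 4, ….
On press: p+2=r, r+3=u, e+4=i, s+5=x, s+6=y.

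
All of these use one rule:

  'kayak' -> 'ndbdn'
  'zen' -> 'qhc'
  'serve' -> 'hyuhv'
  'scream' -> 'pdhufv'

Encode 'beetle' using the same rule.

The output letters match the input read backwards, each shifted +3: kayak reversed is kayak. Read the word backwards and shift each letter +3.
Applying it to beetle: reverse → elteeb; then shift: e+3=h, l+3=o, t+3=w, e+3=h, e+3=h, b+3=e.

howhhe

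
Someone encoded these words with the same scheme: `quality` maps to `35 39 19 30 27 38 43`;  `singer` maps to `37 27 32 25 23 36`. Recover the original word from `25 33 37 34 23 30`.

gospel

Letters become their 1-based position plus 18 (so a→19, b→20, …).
Reversing it on 25 33 37 34 23 30: 25→(25−18)÷1=7=g, 33→(33−18)÷1=15=o, 37→(37−18)÷1=19=s, 34→(34−18)÷1=16=p, 23→(23−18)÷1=5=e, 30→(30−18)÷1=12=l.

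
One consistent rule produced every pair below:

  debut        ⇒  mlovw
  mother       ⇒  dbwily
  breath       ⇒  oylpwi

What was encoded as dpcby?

d(3)→m(12) and e(4)→l(11) fit y≡25x+15 (mod 26); the inverse of 25 mod 26 is 25. This is an affine cipher: with a=0,…,z=25, each position x becomes (25x+15) mod 26.
Reversing it on dpcby: d(3)→25·(3−15)≡12=m; p(15)→25·(15−15)≡0=a; c(2)→25·(2−15)≡13=n; b(1)→25·(1−15)≡14=o; y(24)→25·(24−15)≡17=r (all mod 26).

manor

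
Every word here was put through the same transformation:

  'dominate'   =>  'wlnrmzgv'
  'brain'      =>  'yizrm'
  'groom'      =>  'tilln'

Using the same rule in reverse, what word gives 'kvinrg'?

permit

Each pair mirrors across the alphabet (d↔w, o↔l, m↔n): positions sum to 25. Each letter is replaced by its mirror in the alphabet: a↔z, b↔y, c↔x, and so on (the Atbash cipher).
Undoing it on kvinrg: k↔p, v↔e, i↔r, n↔m, r↔i, g↔t.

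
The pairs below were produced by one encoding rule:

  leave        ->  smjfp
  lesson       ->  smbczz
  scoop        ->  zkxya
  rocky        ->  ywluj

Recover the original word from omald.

In leave: l→s is +7, e→m is +8, a→j is +9, v→f is +10 — the shift increases by 1 each position. Letter i (0-indexed) is shifted by i+7, so successive shifts are 7, 8, 9, ….
Reversing it on omald: o−7=h, m−8=e, a−9=r, l−10=b, d−11=s.

herbs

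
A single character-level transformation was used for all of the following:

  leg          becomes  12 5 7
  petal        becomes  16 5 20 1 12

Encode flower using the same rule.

Letters become their 1-indexed alphabet positions: a=1 … z=26.
Applying it to flower: f=6→6, l=12→12, o=15→15, w=23→23, e=5→5, r=18→18.

6 12 15 23 5 18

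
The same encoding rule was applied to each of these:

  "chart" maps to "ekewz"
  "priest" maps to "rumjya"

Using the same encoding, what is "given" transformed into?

In chart: c→e is +2, h→k is +3, a→e is +4, r→w is +5 — the shift increases by 1 each position. Letter i (0-indexed) is shifted by i+2, so successive shifts are 2, 3, 4, ….
For given: g+2=i, i+3=l, v+4=z, e+5=j, n+6=t.

ilzjt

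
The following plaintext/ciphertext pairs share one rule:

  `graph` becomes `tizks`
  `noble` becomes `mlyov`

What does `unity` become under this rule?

Letters are reflected about the middle of the alphabet (position → 25−position): Atbash.
On unity: u↔f, n↔m, i↔r, t↔g, y↔b.

fmrgb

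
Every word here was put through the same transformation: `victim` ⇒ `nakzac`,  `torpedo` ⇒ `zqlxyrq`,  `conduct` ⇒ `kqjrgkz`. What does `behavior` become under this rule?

v(21)→n(13) and i(8)→a(0) fit y≡7x+22 (mod 26); the inverse of 7 mod 26 is 15. This is an affine cipher: with a=0,…,z=25, each position x becomes (7x+22) mod 26.
For behavior: b(1)→7·1+22≡3=d; e(4)→7·4+22≡24=y; h(7)→7·7+22≡19=t; a(0)→7·0+22≡22=w; v(21)→7·21+22≡13=n; i(8)→7·8+22≡0=a; o(14)→7·14+22≡16=q; r(17)→7·17+22≡11=l (all mod 26).

dytwnaql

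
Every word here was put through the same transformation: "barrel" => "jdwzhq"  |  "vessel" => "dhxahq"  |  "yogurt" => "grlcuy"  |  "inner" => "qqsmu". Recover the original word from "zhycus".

return

Shifts by position in barrel: pos 0: b→j (+8), pos 1: a→d (+3), pos 2: r→w (+5), pos 3: r→z (+8), pos 4: e→h (+3), pos 5: l→q (+5) — repeating every 3. The shifts repeat in a cycle of length 3: positions 0,1,… shift by +8, +3, +5, then the pattern repeats.
Decoding zhycus: z−8=r, h−3=e, y−5=t, c−8=u, u−3=r, s−5=n.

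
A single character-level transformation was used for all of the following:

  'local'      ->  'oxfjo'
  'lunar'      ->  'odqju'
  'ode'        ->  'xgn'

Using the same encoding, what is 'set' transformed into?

vnw

The shift depends on letter class: consonant l→o is +3, but vowel o→x is +9. Two shifts are in play — +9 for a/e/i/o/u, +3 for every other letter.
For set: s(cons)+3=v, e(vowel)+9=n, t(cons)+3=w.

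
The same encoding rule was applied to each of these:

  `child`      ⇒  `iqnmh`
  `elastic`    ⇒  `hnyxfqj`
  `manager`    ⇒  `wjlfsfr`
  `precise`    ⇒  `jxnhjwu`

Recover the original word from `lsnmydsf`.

anything

Two steps: reverse the string, then apply a Caesar shift of +5.
Undoing it on lsnmydsf: shift back: l−5=g, s−5=n, n−5=i, m−5=h, y−5=t, d−5=y, s−5=n, f−5=a → gnihtyna; then reverse → anything.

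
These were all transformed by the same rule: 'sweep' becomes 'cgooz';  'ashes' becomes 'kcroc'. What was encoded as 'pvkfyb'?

flavor

Compare letters: s→c is +10, w→g is +10, e→o is +10 — a constant shift. Every letter moves 10 places later in the alphabet, wrapping around z→a.
Decoding pvkfyb: p−10=f, v−10=l, k−10=a, f−10=v, y−10=o, b−10=r.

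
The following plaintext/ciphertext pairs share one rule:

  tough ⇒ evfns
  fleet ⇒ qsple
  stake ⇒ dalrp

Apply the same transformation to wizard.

hpkhck

It's a Vigenère-style cipher with numeric key [11,7]: position i shifts by key[i mod 2].
For wizard: w+11=h, i+7=p, z+11=k, a+7=h, r+11=c, d+7=k.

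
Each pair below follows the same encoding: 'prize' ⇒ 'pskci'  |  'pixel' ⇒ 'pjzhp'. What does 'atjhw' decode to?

In prize: p→p is +0, r→s is +1, i→k is +2, z→c is +3 — the shift increases by 1 each position. Letter i (0-indexed) is shifted by i+0, so successive shifts are 0, 1, 2, ….
Decoding atjhw: a−0=a, t−1=s, j−2=h, h−3=e, w−4=s.

ashes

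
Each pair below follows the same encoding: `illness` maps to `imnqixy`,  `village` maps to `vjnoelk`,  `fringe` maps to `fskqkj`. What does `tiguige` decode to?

thereby

In illness: i→i is +0, l→m is +1, l→n is +2, n→q is +3 — the shift increases by 1 each position. Letter i (0-indexed) is shifted by i+0, so successive shifts are 0, 1, 2, ….
Decoding tiguige: t−0=t, i−1=h, g−2=e, u−3=r, i−4=e, g−5=b, e−6=y.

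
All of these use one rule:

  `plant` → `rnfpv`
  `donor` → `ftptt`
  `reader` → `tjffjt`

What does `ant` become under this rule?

The shift depends on letter class: consonant p→r is +2, but vowel a→f is +5. Two shifts are in play — +5 for a/e/i/o/u, +2 for every other letter.
On ant: a(vowel)+5=f, n(cons)+2=p, t(cons)+2=v.

fpv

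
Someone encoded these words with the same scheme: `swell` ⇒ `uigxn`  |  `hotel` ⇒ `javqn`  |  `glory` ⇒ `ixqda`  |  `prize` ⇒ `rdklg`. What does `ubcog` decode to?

space

It's a Vigenère-style cipher with numeric key [2,12]: position i shifts by key[i mod 2].
Undoing it on ubcog: u−2=s, b−12=p, c−2=a, o−12=c, g−2=e.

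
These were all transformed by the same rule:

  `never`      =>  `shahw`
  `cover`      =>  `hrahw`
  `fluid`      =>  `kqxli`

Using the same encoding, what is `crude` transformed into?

hwxih

The shift depends on letter class: consonant n→s is +5, but vowel e→h is +3. Vowels shift forward by 3 and consonants shift forward by 5.
Applying it to crude: c(cons)+5=h, r(cons)+5=w, u(vowel)+3=x, d(cons)+5=i, e(vowel)+3=h.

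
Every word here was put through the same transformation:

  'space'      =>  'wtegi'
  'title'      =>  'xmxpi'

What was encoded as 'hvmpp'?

drill

Compare letters: s→w is +4, p→t is +4, a→e is +4 — a constant shift. Every letter moves 4 places later in the alphabet, wrapping around z→a.
Reversing it on hvmpp: h−4=d, v−4=r, m−4=i, p−4=l, p−4=l.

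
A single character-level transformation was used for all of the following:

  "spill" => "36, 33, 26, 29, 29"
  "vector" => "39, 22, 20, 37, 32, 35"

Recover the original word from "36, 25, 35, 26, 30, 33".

shrimp

Each letter is replaced by its alphabet position (a=1..z=26) + 17.
Decoding 36, 25, 35, 26, 30, 33: 36→(36−17)÷1=19=s, 25→(25−17)÷1=8=h, 35→(35−17)÷1=18=r, 26→(26−17)÷1=9=i, 30→(30−17)÷1=13=m, 33→(33−17)÷1=16=p.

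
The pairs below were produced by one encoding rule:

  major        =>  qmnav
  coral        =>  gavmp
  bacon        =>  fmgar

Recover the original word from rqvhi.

nerve

Shifts by position in major: pos 0: m→q (+4), pos 1: a→m (+12), pos 2: j→n (+4), pos 3: o→a (+12) — repeating every 2. It's a Vigenère-style cipher with numeric key [4,12]: position i shifts by key[i mod 2].
Decoding rqvhi: r−4=n, q−12=e, v−4=r, h−12=v, i−4=e.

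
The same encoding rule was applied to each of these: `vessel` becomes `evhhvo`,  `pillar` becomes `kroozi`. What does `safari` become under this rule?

hzuzir

This is the alphabet-reversal cipher (Atbash): a becomes z, b becomes y, etc.
On safari: s↔h, a↔z, f↔u, a↔z, r↔i, i↔r.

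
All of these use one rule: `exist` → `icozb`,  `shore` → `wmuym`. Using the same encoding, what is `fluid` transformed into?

In exist: e→i is +4, x→c is +5, i→o is +6, s→z is +7 — the shift increases by 1 each position. Letter i (0-indexed) is shifted by i+4, so successive shifts are 4, 5, 6, ….
For fluid: f+4=j, l+5=q, u+6=a, i+7=p, d+8=l.

jqapl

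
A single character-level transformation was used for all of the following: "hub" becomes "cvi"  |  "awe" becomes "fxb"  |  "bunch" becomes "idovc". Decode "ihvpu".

The output letters match the input read backwards, each shifted +1: hub reversed is buh. Two steps: reverse the string, then apply a Caesar shift of +1.
Undoing it on ihvpu: shift back: i−1=h, h−1=g, v−1=u, p−1=o, u−1=t → hguot; then reverse → tough.

tough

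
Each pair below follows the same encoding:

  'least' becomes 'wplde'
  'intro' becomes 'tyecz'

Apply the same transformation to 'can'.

nly

It's a constant shift of +11 (ROT11).
On can: c+11=n, a+11=l, n+11=y.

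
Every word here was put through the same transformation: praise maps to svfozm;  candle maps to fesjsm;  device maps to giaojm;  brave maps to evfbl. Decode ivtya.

In praise: p→s is +3, r→v is +4, a→f is +5, i→o is +6 — the shift increases by 1 each position. Each letter shifts forward by (position + 3), i.e. 3, 4, 5, … — the shift grows by one for each successive letter.
Decoding ivtya: i−3=f, v−4=r, t−5=o, y−6=s, a−7=t.

frost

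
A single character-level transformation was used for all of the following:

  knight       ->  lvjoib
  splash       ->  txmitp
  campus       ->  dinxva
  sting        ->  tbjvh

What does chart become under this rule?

dpbzu

Shifts by position in knight: pos 0: k→l (+1), pos 1: n→v (+8), pos 2: i→j (+1), pos 3: g→o (+8) — repeating every 2. The shifts repeat in a cycle of length 2: positions 0,1,… shift by +1, +8, then the pattern repeats.
On chart: c+1=d, h+8=p, a+1=b, r+8=z, t+1=u.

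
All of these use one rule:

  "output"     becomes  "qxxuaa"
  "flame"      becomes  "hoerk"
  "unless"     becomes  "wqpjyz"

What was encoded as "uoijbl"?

Each letter shifts forward by (position + 2), i.e. 2, 3, 4, … — the shift grows by one for each successive letter.
Reversing it on uoijbl: u−2=s, o−3=l, i−4=e, j−5=e, b−6=v, l−7=e.

sleeve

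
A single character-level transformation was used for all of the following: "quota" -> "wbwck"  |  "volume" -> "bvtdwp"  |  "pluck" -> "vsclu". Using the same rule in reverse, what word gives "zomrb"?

In quota: q→w is +6, u→b is +7, o→w is +8, t→c is +9 — the shift increases by 1 each position. Each letter shifts forward by (position + 6), i.e. 6, 7, 8, … — the shift grows by one for each successive letter.
Undoing it on zomrb: z−6=t, o−7=h, m−8=e, r−9=i, b−10=r.

their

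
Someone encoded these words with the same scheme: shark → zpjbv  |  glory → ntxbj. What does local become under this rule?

swlkw

In shark: s→z is +7, h→p is +8, a→j is +9, r→b is +10 — the shift increases by 1 each position. Each letter shifts forward by (position + 7), i.e. 7, 8, 9, … — the shift grows by one for each successive letter.
On local: l+7=s, o+8=w, c+9=l, a+10=k, l+11=w.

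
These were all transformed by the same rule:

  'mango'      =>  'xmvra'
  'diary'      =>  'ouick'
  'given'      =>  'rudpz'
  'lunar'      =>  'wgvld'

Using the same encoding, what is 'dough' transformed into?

oacrt

Shifts by position in mango: pos 0: m→x (+11), pos 1: a→m (+12), pos 2: n→v (+8), pos 3: g→r (+11), pos 4: o→a (+12) — repeating every 3. The shifts repeat in a cycle of length 3: positions 0,1,… shift by +11, +12, +8, then the pattern repeats.
Applying it to dough: d+11=o, o+12=a, u+8=c, g+11=r, h+12=t.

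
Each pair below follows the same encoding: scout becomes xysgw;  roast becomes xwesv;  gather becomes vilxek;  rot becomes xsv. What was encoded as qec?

The output letters match the input read backwards, each shifted +4: scout reversed is tuocs. Read the word backwards and shift each letter +4.
Reversing it on qec: shift back: q−4=m, e−4=a, c−4=y → may; then reverse → yam.

yam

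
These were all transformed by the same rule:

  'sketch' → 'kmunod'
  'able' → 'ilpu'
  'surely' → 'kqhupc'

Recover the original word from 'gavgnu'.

ignite

Each letter's alphabet position (a=0..z=25) is mapped through 3·x+8 mod 26 — an affine cipher.
Reversing it on gavgnu: g(6)→9·(6−8)≡8=i; a(0)→9·(0−8)≡6=g; v(21)→9·(21−8)≡13=n; g(6)→9·(6−8)≡8=i; n(13)→9·(13−8)≡19=t; u(20)→9·(20−8)≡4=e (all mod 26).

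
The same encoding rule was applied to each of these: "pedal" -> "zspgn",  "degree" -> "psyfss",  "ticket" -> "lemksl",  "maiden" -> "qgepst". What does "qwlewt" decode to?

p(15)→z(25) and e(4)→s(18) fit y≡3x+6 (mod 26); the inverse of 3 mod 26 is 9. Each letter's alphabet position (a=0..z=25) is mapped through 3·x+6 mod 26 — an affine cipher.
Reversing it on qwlewt: q(16)→9·(16−6)≡12=m; w(22)→9·(22−6)≡14=o; l(11)→9·(11−6)≡19=t; e(4)→9·(4−6)≡8=i; w(22)→9·(22−6)≡14=o; t(19)→9·(19−6)≡13=n (all mod 26).

motion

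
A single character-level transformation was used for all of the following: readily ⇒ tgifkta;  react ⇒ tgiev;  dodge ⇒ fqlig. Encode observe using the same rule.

qdagtdg

Shifts by position in readily: pos 0: r→t (+2), pos 1: e→g (+2), pos 2: a→i (+8), pos 3: d→f (+2), pos 4: i→k (+2), pos 5: l→t (+8) — repeating every 3. A repeating key of period 3 is used — shifts +2, +2, +8 over and over.
For observe: o+2=q, b+2=d, s+8=a, e+2=g, r+2=t, v+8=d, e+2=g.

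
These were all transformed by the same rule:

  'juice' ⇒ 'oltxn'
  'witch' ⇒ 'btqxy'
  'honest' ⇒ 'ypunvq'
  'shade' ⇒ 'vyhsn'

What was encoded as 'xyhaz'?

j(9)→o(14) and u(20)→l(11) fit y≡21x+7 (mod 26); the inverse of 21 mod 26 is 5. This is an affine cipher: with a=0,…,z=25, each position x becomes (21x+7) mod 26.
Decoding xyhaz: x(23)→5·(23−7)≡2=c; y(24)→5·(24−7)≡7=h; h(7)→5·(7−7)≡0=a; a(0)→5·(0−7)≡17=r; z(25)→5·(25−7)≡12=m (all mod 26).

charm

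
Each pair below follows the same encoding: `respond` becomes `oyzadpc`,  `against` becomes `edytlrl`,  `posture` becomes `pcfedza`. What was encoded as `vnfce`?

truck

The output letters match the input read backwards, each shifted +11: respond reversed is dnopser. Two steps: reverse the string, then apply a Caesar shift of +11.
Reversing it on vnfce: shift back: v−11=k, n−11=c, f−11=u, c−11=r, e−11=t → kcurt; then reverse → truck.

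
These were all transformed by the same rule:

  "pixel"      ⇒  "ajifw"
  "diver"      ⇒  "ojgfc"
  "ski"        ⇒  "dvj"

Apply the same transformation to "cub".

nvm

The shift depends on letter class: consonant p→a is +11, but vowel i→j is +1. Two shifts are in play — +1 for a/e/i/o/u, +11 for every other letter.
For cub: c(cons)+11=n, u(vowel)+1=v, b(cons)+11=m.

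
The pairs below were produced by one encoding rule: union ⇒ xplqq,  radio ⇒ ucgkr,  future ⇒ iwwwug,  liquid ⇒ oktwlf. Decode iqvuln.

Shifts by position in union: pos 0: u→x (+3), pos 1: n→p (+2), pos 2: i→l (+3), pos 3: o→q (+2) — repeating every 2. A repeating key of period 2 is used — shifts +3, +2 over and over.
Undoing it on iqvuln: i−3=f, q−2=o, v−3=s, u−2=s, l−3=i, n−2=l.

fossil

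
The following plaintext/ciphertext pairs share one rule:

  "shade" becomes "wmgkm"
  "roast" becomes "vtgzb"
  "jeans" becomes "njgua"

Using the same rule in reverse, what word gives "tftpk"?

panic

In shade: s→w is +4, h→m is +5, a→g is +6, d→k is +7 — the shift increases by 1 each position. The shift increases by 1 at each position, starting from +4: 4, 5, 6, ….
Reversing it on tftpk: t−4=p, f−5=a, t−6=n, p−7=i, k−8=c.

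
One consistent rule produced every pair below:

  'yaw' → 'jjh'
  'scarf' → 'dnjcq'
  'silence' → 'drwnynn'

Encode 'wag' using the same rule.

hjr

The shift depends on letter class: consonant y→j is +11, but vowel a→j is +9. Two shifts are in play — +9 for a/e/i/o/u, +11 for every other letter.
Applying it to wag: w(cons)+11=h, a(vowel)+9=j, g(cons)+11=r.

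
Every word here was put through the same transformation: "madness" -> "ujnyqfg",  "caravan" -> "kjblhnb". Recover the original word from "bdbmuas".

turbine

Each letter shifts forward by (position + 8), i.e. 8, 9, 10, … — the shift grows by one for each successive letter.
Decoding bdbmuas: b−8=t, d−9=u, b−10=r, m−11=b, u−12=i, a−13=n, s−14=e.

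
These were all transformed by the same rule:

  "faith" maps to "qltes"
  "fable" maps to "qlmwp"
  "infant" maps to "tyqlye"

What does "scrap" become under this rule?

Compare letters: f→q is +11, a→l is +11, i→t is +11 — a constant shift. This is a Caesar cipher with shift 11.
On scrap: s+11=d, c+11=n, r+11=c, a+11=l, p+11=a.

dncla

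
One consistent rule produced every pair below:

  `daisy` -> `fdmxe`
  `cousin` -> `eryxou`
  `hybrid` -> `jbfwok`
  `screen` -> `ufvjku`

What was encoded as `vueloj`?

Each letter shifts forward by (position + 2), i.e. 2, 3, 4, … — the shift grows by one for each successive letter.
Decoding vueloj: v−2=t, u−3=r, e−4=a, l−5=g, o−6=i, j−7=c.

tragic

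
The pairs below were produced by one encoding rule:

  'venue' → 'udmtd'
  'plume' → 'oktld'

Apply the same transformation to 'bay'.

Compare letters: v→u is +25, e→d is +25, n→m is +25 — a constant shift. Every letter moves 25 places later in the alphabet, wrapping around z→a.
For bay: b+25=a, a+25=z, y+25=x.

azx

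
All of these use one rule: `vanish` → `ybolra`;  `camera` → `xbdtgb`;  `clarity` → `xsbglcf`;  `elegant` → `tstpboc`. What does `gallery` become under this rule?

v(21)→y(24) and a(0)→b(1) fit y≡11x+1 (mod 26); the inverse of 11 mod 26 is 19. Treating letters as 0–25, the rule is x ↦ 11x + 1 (mod 26).
Applying it to gallery: g(6)→11·6+1≡15=p; a(0)→11·0+1≡1=b; l(11)→11·11+1≡18=s; l(11)→11·11+1≡18=s; e(4)→11·4+1≡19=t; r(17)→11·17+1≡6=g; y(24)→11·24+1≡5=f (all mod 26).

pbsstgf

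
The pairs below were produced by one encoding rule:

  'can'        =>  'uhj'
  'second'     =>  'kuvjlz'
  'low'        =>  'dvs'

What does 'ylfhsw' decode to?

Read the word backwards and shift each letter +7.
Undoing it on ylfhsw: shift back: y−7=r, l−7=e, f−7=y, h−7=a, s−7=l, w−7=p → reyalp; then reverse → player.

player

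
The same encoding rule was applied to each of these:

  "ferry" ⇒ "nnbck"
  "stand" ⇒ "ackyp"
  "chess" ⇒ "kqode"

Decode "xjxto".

panic

In ferry: f→n is +8, e→n is +9, r→b is +10, r→c is +11 — the shift increases by 1 each position. Each letter shifts forward by (position + 8), i.e. 8, 9, 10, … — the shift grows by one for each successive letter.
Undoing it on xjxto: x−8=p, j−9=a, x−10=n, t−11=i, o−12=c.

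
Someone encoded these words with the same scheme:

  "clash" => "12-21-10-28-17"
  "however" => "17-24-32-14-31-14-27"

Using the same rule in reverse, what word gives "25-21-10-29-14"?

plate

c is letter #3 and maps to 12: an offset of 9. Each letter is replaced by its alphabet position (a=1..z=26) + 9.
Reversing it on 25-21-10-29-14: 25→(25−9)÷1=16=p, 21→(21−9)÷1=12=l, 10→(10−9)÷1=1=a, 29→(29−9)÷1=20=t, 14→(14−9)÷1=5=e.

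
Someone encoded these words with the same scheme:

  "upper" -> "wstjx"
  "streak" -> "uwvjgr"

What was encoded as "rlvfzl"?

pirate

Letter i (0-indexed) is shifted by i+2, so successive shifts are 2, 3, 4, ….
Reversing it on rlvfzl: r−2=p, l−3=i, v−4=r, f−5=a, z−6=t, l−7=e.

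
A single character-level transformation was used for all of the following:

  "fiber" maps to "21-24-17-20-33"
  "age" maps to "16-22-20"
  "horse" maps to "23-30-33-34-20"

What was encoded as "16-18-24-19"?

f is letter #6 and maps to 21: an offset of 15. Letters become their 1-based position plus 15 (so a→16, b→17, …).
Reversing it on 16-18-24-19: 16→(16−15)÷1=1=a, 18→(18−15)÷1=3=c, 24→(24−15)÷1=9=i, 19→(19−15)÷1=4=d.

acid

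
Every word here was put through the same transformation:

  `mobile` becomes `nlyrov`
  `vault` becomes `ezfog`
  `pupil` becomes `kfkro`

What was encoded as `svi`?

her

This is the alphabet-reversal cipher (Atbash): a becomes z, b becomes y, etc.
Reversing it on svi: s↔h, v↔e, i↔r.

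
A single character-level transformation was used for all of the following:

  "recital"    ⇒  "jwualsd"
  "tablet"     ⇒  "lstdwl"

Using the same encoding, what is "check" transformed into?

Compare letters: r→j is +18, e→w is +18, c→u is +18 — a constant shift. This is a Caesar cipher with shift 18.
Applying it to check: c+18=u, h+18=z, e+18=w, c+18=u, k+18=c.

uzwuc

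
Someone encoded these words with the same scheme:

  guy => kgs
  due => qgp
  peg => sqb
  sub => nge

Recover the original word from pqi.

wed

The output letters match the input read backwards, each shifted +12: guy reversed is yug. The word is reversed, then every letter is shifted forward by 12.
Undoing it on pqi: shift back: p−12=d, q−12=e, i−12=w → dew; then reverse → wed.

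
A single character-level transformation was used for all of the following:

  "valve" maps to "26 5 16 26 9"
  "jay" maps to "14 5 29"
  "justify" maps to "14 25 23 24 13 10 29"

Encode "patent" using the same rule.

20 5 24 9 18 24

v is letter #22 and maps to 26: an offset of 4. Letters become their 1-based position plus 4 (so a→5, b→6, …).
For patent: p=16→20, a=1→5, t=20→24, e=5→9, n=14→18, t=20→24.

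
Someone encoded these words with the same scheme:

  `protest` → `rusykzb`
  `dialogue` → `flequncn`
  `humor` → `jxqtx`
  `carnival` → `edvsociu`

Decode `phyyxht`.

In protest: p→r is +2, r→u is +3, o→s is +4, t→y is +5 — the shift increases by 1 each position. The shift increases by 1 at each position, starting from +2: 2, 3, 4, ….
Undoing it on phyyxht: p−2=n, h−3=e, y−4=u, y−5=t, x−6=r, h−7=a, t−8=l.

neutral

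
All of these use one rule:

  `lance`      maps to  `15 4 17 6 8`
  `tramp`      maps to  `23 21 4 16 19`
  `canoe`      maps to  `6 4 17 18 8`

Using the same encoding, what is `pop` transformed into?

19 18 19

l is letter #12 and maps to 15: an offset of 3. The number is (letter's place in the alphabet, a=1) + 3.
For pop: p=16→19, o=15→18, p=16→19.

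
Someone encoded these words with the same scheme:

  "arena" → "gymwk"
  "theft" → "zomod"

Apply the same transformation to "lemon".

rluxx

The shift increases by 1 at each position, starting from +6: 6, 7, 8, ….
On lemon: l+6=r, e+7=l, m+8=u, o+9=x, n+10=x.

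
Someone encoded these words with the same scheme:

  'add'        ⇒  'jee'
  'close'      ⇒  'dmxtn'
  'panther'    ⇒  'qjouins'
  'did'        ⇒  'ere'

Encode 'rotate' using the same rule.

sxujun

The rule splits by letter class: vowels +9, consonants +1.
Applying it to rotate: r(cons)+1=s, o(vowel)+9=x, t(cons)+1=u, a(vowel)+9=j, t(cons)+1=u, e(vowel)+9=n.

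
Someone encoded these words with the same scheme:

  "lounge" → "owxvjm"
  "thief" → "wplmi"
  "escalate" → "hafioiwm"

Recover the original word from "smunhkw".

Shifts by position in lounge: pos 0: l→o (+3), pos 1: o→w (+8), pos 2: u→x (+3), pos 3: n→v (+8) — repeating every 2. A repeating key of period 2 is used — shifts +3, +8 over and over.
Reversing it on smunhkw: s−3=p, m−8=e, u−3=r, n−8=f, h−3=e, k−8=c, w−3=t.

perfect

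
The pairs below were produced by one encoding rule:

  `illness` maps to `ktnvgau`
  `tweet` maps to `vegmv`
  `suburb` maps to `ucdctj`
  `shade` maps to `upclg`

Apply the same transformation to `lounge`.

nwwvim

Shifts by position in illness: pos 0: i→k (+2), pos 1: l→t (+8), pos 2: l→n (+2), pos 3: n→v (+8) — repeating every 2. The shifts repeat in a cycle of length 2: positions 0,1,… shift by +2, +8, then the pattern repeats.
For lounge: l+2=n, o+8=w, u+2=w, n+8=v, g+2=i, e+8=m.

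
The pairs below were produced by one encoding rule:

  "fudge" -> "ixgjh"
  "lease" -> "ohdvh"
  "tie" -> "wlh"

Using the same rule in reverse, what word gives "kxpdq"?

Compare letters: f→i is +3, u→x is +3, d→g is +3 — a constant shift. Each letter is shifted forward by 3 in the alphabet (a Caesar shift of +3).
Decoding kxpdq: k−3=h, x−3=u, p−3=m, d−3=a, q−3=n.

human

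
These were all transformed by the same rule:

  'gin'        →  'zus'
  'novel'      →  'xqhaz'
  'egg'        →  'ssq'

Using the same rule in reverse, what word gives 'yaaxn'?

bloom

The output letters match the input read backwards, each shifted +12: gin reversed is nig. The word is reversed, then every letter is shifted forward by 12.
Decoding yaaxn: shift back: y−12=m, a−12=o, a−12=o, x−12=l, n−12=b → moolb; then reverse → bloom.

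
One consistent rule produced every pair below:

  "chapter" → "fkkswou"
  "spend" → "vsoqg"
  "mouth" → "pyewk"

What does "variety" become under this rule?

The shift depends on letter class: consonant c→f is +3, but vowel a→k is +10. Vowels shift forward by 10 and consonants shift forward by 3.
For variety: v(cons)+3=y, a(vowel)+10=k, r(cons)+3=u, i(vowel)+10=s, e(vowel)+10=o, t(cons)+3=w, y(cons)+3=b.

ykusowb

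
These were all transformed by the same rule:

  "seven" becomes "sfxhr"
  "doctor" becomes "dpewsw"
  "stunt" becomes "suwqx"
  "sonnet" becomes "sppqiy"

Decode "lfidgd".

In seven: s→s is +0, e→f is +1, v→x is +2, e→h is +3 — the shift increases by 1 each position. Each letter shifts forward by its position index (0, 1, 2, …) — the shift grows by one for each successive letter.
Undoing it on lfidgd: l−0=l, f−1=e, i−2=g, d−3=a, g−4=c, d−5=y.

legacy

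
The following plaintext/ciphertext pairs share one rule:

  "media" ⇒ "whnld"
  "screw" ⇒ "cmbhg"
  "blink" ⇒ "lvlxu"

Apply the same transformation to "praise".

The shift depends on letter class: consonant m→w is +10, but vowel e→h is +3. The rule splits by letter class: vowels +3, consonants +10.
For praise: p(cons)+10=z, r(cons)+10=b, a(vowel)+3=d, i(vowel)+3=l, s(cons)+10=c, e(vowel)+3=h.

zbdlch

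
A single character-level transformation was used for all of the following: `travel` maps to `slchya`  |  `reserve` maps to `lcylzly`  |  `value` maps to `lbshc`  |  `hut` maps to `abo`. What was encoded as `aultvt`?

The output letters match the input read backwards, each shifted +7: travel reversed is levart. Two steps: reverse the string, then apply a Caesar shift of +7.
Undoing it on aultvt: shift back: a−7=t, u−7=n, l−7=e, t−7=m, v−7=o, t−7=m → tnemom; then reverse → moment.

moment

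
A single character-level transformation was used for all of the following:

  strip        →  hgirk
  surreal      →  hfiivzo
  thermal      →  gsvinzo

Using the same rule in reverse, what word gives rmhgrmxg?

instinct

Letters are reflected about the middle of the alphabet (position → 25−position): Atbash.
Decoding rmhgrmxg: r↔i, m↔n, h↔s, g↔t, r↔i, m↔n, x↔c, g↔t.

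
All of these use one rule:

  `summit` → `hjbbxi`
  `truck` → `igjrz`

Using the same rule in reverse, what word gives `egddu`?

proof

Compare letters: s→h is +15, u→j is +15, m→b is +15 — a constant shift. Each letter is shifted forward by 15 in the alphabet (a Caesar shift of +15).
Decoding egddu: e−15=p, g−15=r, d−15=o, d−15=o, u−15=f.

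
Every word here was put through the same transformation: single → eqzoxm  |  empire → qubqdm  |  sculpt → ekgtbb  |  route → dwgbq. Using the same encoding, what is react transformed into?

It's a Vigenère-style cipher with numeric key [12,8]: position i shifts by key[i mod 2].
For react: r+12=d, e+8=m, a+12=m, c+8=k, t+12=f.

dmmkf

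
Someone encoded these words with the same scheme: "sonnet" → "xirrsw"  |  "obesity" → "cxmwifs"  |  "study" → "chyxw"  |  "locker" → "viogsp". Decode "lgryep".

launch

Two steps: reverse the string, then apply a Caesar shift of +4.
Reversing it on lgryep: shift back: l−4=h, g−4=c, r−4=n, y−4=u, e−4=a, p−4=l → hcnual; then reverse → launch.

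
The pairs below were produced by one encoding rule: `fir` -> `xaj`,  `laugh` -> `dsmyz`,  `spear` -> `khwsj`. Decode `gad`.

oil

Compare letters: f→x is +18, i→a is +18, r→j is +18 — a constant shift. Each letter is shifted forward by 18 in the alphabet (a Caesar shift of +18).
Decoding gad: g−18=o, a−18=i, d−18=l.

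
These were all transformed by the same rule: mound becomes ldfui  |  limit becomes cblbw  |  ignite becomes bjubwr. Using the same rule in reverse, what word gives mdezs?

m(12)→l(11) and o(14)→d(3) fit y≡9x+7 (mod 26); the inverse of 9 mod 26 is 3. Treating letters as 0–25, the rule is x ↦ 9x + 7 (mod 26).
Reversing it on mdezs: m(12)→3·(12−7)≡15=p; d(3)→3·(3−7)≡14=o; e(4)→3·(4−7)≡17=r; z(25)→3·(25−7)≡2=c; s(18)→3·(18−7)≡7=h (all mod 26).

porch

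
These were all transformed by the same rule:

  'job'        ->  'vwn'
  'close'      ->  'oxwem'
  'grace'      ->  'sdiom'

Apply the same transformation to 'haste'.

tiefm

The shift depends on letter class: consonant j→v is +12, but vowel o→w is +8. Two shifts are in play — +8 for a/e/i/o/u, +12 for every other letter.
For haste: h(cons)+12=t, a(vowel)+8=i, s(cons)+12=e, t(cons)+12=f, e(vowel)+8=m.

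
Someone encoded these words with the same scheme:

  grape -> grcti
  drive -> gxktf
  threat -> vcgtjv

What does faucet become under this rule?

The output letters match the input read backwards, each shifted +2: grape reversed is eparg. Read the word backwards and shift each letter +2.
Applying it to faucet: reverse → tecuaf; then shift: t+2=v, e+2=g, c+2=e, u+2=w, a+2=c, f+2=h.

vgewch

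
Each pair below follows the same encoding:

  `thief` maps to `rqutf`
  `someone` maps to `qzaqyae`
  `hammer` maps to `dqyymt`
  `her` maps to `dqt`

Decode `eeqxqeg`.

useless

The output letters match the input read backwards, each shifted +12: thief reversed is feiht. The word is reversed, then every letter is shifted forward by 12.
Reversing it on eeqxqeg: shift back: e−12=s, e−12=s, q−12=e, x−12=l, q−12=e, e−12=s, g−12=u → sselesu; then reverse → useless.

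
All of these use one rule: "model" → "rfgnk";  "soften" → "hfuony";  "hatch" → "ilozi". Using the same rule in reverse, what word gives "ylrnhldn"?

m(12)→r(17) and o(14)→f(5) fit y≡7x+11 (mod 26); the inverse of 7 mod 26 is 15. This is an affine cipher: with a=0,…,z=25, each position x becomes (7x+11) mod 26.
Undoing it on ylrnhldn: y(24)→15·(24−11)≡13=n; l(11)→15·(11−11)≡0=a; r(17)→15·(17−11)≡12=m; n(13)→15·(13−11)≡4=e; h(7)→15·(7−11)≡18=s; l(11)→15·(11−11)≡0=a; d(3)→15·(3−11)≡10=k; n(13)→15·(13−11)≡4=e (all mod 26).

namesake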